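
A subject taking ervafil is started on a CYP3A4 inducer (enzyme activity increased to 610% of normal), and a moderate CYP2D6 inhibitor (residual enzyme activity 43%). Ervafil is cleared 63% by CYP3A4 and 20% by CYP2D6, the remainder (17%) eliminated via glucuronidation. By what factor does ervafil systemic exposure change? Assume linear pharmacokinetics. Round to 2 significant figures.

0.24

CYP3A4: 0.63 × 6.1 = 3.843
CYP2D6: 0.2 × 0.43 = 0.086
Other: 0.17 (unchanged)
Relative clearance = 3.843 + 0.086 + 0.17 = 4.099.
Systemic exposure ∝ 1/CL: fold-change = 1 / 4.099 = 0.24.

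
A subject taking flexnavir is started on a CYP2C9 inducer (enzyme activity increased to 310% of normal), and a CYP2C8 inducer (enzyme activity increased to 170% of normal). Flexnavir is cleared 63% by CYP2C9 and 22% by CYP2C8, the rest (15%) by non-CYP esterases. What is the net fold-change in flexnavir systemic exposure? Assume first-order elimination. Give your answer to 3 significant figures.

The CYP2C9 pathway (63% of clearance) is boosted to 3.1× activity: 0.63 × 3.1 = 1.953.
The CYP2C8 pathway (22% of clearance) rises to 1.7× activity: 0.22 × 1.7 = 0.374.
The remaining 15% of clearance is unaffected.
New clearance relative to baseline: 1.953 + 0.374 + 0.15 = 2.477.
Systemic exposure ∝ 1/CL: fold-change = 1 / 2.477 = 0.404.

0.404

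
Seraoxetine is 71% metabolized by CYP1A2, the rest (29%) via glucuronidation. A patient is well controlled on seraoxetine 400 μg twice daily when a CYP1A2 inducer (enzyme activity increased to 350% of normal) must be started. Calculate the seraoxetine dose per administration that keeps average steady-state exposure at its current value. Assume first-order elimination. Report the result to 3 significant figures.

1.11 × 10³ μg

The CYP1A2 pathway (71% of clearance) rises to 3.5× activity: 0.71 × 3.5 = 2.485.
The remaining 29% of clearance is unaffected.
Relative clearance = 2.485 + 0.29 = 2.775.
Css,avg = (dose rate)/CL, so holding Css fixed requires dose ∝ CL: 400 × 2.775 = 1.11 × 10³ μg.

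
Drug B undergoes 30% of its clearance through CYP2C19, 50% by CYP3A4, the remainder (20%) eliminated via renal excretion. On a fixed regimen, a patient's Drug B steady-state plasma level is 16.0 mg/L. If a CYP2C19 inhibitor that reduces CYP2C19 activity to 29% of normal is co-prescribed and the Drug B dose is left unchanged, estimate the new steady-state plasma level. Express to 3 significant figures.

20.3 mg/L

The CYP2C19 pathway (30% of clearance) falls to 0.29× activity: 0.3 × 0.29 = 0.087.
CYP3A4 (50%) and the residual 20% are unaffected.
CL_new/CL_old = 0.087 + 0.5 + 0.2 = 0.787.
New steady-state plasma level = baseline ÷ relative clearance = 16.0 / 0.787 = 20.3 mg/L.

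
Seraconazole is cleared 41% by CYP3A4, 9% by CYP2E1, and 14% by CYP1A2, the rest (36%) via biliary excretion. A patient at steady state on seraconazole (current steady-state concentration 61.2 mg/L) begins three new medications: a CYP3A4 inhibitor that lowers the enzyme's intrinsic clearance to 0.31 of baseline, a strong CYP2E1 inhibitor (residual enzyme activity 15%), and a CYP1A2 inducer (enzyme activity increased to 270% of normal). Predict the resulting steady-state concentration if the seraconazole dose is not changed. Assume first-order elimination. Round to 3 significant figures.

The CYP3A4 pathway (41% of clearance) is reduced to 0.31× activity: 0.41 × 0.31 = 0.1271.
The CYP2E1 pathway (9% of clearance) falls to 0.15× activity: 0.09 × 0.15 = 0.0135.
The CYP1A2 pathway (14% of clearance) increases to 2.7× activity: 0.14 × 2.7 = 0.378.
Non-CYP routes (36%) are unchanged.
New clearance relative to baseline: 0.1271 + 0.0135 + 0.378 + 0.36 = 0.8786.
New steady-state concentration = 61.2 / 0.8786 = 69.7 mg/L (concentration scales inversely with clearance).

69.7 mg/L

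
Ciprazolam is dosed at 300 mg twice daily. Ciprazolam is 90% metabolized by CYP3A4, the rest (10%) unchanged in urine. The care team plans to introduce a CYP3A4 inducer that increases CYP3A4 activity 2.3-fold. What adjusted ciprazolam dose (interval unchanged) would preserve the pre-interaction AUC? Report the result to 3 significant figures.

651 mg

The CYP3A4 pathway (90% of clearance) increases to 2.3× activity: 0.9 × 2.3 = 2.07.
The remaining 10% of clearance is unaffected.
New clearance relative to baseline: 2.07 + 0.1 = 2.17.
Css,avg = (dose rate)/CL, so holding Css fixed requires dose ∝ CL: 300 × 2.17 = 651 mg.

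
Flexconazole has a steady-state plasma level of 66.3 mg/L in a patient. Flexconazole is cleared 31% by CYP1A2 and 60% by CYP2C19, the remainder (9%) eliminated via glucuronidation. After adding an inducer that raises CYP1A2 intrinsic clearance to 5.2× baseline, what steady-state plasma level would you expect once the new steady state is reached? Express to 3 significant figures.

CYP1A2: 0.31 × 5.2 = 1.612
CYP2C19: 0.6 (unchanged)
Other: 0.09 (unchanged)
New clearance relative to baseline: 1.612 + 0.6 + 0.09 = 2.302.
New steady-state plasma level = baseline ÷ relative clearance = 66.3 / 2.302 = 28.8 mg/L.

28.8 mg/L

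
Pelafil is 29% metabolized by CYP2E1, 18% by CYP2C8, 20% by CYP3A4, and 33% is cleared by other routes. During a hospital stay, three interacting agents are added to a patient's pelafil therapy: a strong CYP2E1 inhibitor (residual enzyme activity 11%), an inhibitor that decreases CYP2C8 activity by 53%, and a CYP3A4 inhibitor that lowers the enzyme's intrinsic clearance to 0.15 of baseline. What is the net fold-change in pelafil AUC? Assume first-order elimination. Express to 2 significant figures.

2.1

The CYP2E1 pathway (29% of clearance) is reduced to 0.11× activity: 0.29 × 0.11 = 0.0319.
The CYP2C8 pathway (18% of clearance) falls to 0.47× activity: 0.18 × 0.47 = 0.0846.
The CYP3A4 pathway (20% of clearance) falls to 0.15× activity: 0.2 × 0.15 = 0.03.
Non-CYP routes (33%) are unchanged.
New clearance relative to baseline: 0.0319 + 0.0846 + 0.03 + 0.33 = 0.4765.
AUC ∝ 1/CL: fold-change = 1 / 0.4765 = 2.1.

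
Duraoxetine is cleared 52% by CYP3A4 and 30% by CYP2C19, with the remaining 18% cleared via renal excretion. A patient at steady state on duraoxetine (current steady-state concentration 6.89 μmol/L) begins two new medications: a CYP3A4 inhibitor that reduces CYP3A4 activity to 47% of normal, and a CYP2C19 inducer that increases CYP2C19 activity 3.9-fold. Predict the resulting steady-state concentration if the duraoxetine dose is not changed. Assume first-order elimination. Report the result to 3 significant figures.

4.32 μmol/L

The CYP3A4 pathway (52% of clearance) falls to 0.47× activity: 0.52 × 0.47 = 0.2444.
The CYP2C19 pathway (30% of clearance) increases to 3.9× activity: 0.3 × 3.9 = 1.17.
The remaining 18% of clearance is unaffected.
Relative clearance = 0.2444 + 1.17 + 0.18 = 1.5944.
New steady-state concentration = 6.89 / 1.5944 = 4.32 μmol/L (concentration scales inversely with clearance).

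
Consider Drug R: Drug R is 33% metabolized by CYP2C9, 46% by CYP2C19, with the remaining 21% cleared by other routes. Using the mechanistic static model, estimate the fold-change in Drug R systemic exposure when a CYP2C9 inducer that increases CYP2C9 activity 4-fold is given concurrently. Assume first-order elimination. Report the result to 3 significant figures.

The CYP2C9 pathway (33% of clearance) rises to 4× activity: 0.33 × 4 = 1.32.
CYP2C19 (46%) and the residual 21% are unaffected.
Relative clearance = 1.32 + 0.46 + 0.21 = 1.99.
Systemic exposure ratio = CL_old/CL_new = 1 / 1.99 = 0.503.

0.503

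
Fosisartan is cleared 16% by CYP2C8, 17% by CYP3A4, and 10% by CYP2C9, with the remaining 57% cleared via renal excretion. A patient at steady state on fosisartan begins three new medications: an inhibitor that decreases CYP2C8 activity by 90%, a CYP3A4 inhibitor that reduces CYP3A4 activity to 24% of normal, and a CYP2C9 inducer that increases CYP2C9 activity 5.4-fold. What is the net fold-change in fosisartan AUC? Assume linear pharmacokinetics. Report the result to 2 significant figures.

CYP2C8: 0.16 × 0.1 = 0.016
CYP3A4: 0.17 × 0.24 = 0.0408
CYP2C9: 0.1 × 5.4 = 0.54
Other: 0.57 (unchanged)
CL_new/CL_old = 0.016 + 0.0408 + 0.54 + 0.57 = 1.1668.
Net AUC ratio = 1 / 1.1668 = 0.86.

0.86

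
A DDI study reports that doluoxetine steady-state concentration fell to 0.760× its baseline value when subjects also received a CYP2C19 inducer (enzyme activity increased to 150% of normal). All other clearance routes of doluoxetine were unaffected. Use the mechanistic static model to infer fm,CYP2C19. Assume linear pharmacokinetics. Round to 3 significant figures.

Let fm be the CYP2C19 fraction. New clearance relative to baseline = fm × 1.5 + (1 − fm).
Steady-state concentration ratio = 1 / (new CL fraction), so new CL fraction = 1 / 0.760 = 1.316.
fm × 1.5 + 1 − fm = 1.316  ⇒  fm × (1.5 − 1) = 0.3158  ⇒  fm = 0.632.

0.632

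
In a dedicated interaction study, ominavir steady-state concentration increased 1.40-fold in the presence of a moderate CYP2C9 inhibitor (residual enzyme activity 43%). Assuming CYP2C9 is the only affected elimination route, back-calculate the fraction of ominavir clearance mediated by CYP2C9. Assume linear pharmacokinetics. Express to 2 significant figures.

0.50

Let fm be the CYP2C9 fraction. New clearance relative to baseline = fm × 0.43 + (1 − fm).
Steady-state concentration ratio = 1 / (new CL fraction), so new CL fraction = 1 / 1.40 = 0.7143.
fm × 0.43 + 1 − fm = 0.7143  ⇒  fm × (0.43 − 1) = −0.2857  ⇒  fm = 0.50.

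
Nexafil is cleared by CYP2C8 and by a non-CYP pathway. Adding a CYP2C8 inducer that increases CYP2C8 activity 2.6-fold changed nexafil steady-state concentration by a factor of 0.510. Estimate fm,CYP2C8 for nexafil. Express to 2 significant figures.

0.60

CL'/CL = 1 / 0.510 = 1.961
2.6·fm + (1 − fm) = 1.961
fm = (1.961 − 1) / (2.6 − 1) = 0.60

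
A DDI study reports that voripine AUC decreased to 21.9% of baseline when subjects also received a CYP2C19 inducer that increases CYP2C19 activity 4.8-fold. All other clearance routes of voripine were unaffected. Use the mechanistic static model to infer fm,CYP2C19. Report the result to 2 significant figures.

0.94

Let fm be the CYP2C19 fraction. New clearance relative to baseline = fm × 4.8 + (1 − fm).
AUC ratio = 1 / (new CL fraction), so new CL fraction = 1 / 0.219 = 4.566.
fm × 4.8 + 1 − fm = 4.566  ⇒  fm × (4.8 − 1) = 3.566  ⇒  fm = 0.94.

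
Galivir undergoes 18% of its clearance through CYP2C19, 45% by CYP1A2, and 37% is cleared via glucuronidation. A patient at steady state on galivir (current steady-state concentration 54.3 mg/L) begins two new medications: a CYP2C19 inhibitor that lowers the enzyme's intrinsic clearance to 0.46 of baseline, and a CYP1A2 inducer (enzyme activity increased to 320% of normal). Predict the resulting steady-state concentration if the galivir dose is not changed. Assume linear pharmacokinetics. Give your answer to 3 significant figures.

28.7 mg/L

The CYP2C19 pathway (18% of clearance) is reduced to 0.46× activity: 0.18 × 0.46 = 0.0828.
The CYP1A2 pathway (45% of clearance) increases to 3.2× activity: 0.45 × 3.2 = 1.44.
The remaining 37% of clearance is unaffected.
Relative clearance = 0.0828 + 1.44 + 0.37 = 1.8928.
New steady-state concentration = 54.3 / 1.8928 = 28.7 mg/L (concentration scales inversely with clearance).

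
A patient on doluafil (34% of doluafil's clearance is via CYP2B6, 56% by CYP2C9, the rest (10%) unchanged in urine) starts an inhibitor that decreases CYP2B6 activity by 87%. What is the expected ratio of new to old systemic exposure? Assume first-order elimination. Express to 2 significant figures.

CYP2B6: 0.34 × 0.13 = 0.0442
CYP2C9: 0.56 (unchanged)
Other: 0.1 (unchanged)
Relative clearance = 0.0442 + 0.56 + 0.1 = 0.7042.
Since systemic exposure ∝ 1/CL, the ratio is 1 / 0.7042 = 1.4.

1.4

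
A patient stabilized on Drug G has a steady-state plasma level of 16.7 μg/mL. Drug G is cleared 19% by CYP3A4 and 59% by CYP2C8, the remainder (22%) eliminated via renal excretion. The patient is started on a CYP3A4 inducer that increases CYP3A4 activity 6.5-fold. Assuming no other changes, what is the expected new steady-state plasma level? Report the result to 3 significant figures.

8.17 μg/mL

CYP3A4: 0.19 × 6.5 = 1.235
CYP2C8: 0.59 (unchanged)
Other: 0.22 (unchanged)
Relative clearance = 1.235 + 0.59 + 0.22 = 2.045.
With dosing unchanged, steady-state plasma level scales as 1/CL: 16.7 / 2.045 = 8.17 μg/mL.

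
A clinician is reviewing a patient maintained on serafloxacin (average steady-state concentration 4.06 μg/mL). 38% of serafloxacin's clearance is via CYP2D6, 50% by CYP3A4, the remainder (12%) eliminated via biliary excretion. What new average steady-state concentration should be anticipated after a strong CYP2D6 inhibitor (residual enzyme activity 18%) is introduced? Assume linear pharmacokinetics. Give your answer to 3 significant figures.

5.90 μg/mL

The CYP2D6 pathway (38% of clearance) drops to 0.18× activity: 0.38 × 0.18 = 0.0684.
CYP3A4 (50%) and the residual 12% are unaffected.
Relative clearance = 0.0684 + 0.5 + 0.12 = 0.6884.
Average steady-state concentration ∝ 1/CL, so new value = 4.06 / 0.6884 = 5.90 μg/mL.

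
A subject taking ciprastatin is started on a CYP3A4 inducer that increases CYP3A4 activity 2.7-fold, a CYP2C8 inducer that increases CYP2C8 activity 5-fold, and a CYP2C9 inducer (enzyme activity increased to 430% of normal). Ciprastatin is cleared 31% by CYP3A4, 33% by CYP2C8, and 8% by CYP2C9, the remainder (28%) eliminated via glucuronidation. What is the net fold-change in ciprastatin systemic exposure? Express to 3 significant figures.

0.321

The CYP3A4 pathway (31% of clearance) is boosted to 2.7× activity: 0.31 × 2.7 = 0.837.
The CYP2C8 pathway (33% of clearance) is boosted to 5× activity: 0.33 × 5 = 1.65.
The CYP2C9 pathway (8% of clearance) is boosted to 4.3× activity: 0.08 × 4.3 = 0.344.
Non-CYP routes (28%) are unchanged.
New clearance relative to baseline: 0.837 + 1.65 + 0.344 + 0.28 = 3.111.
Systemic exposure ∝ 1/CL: fold-change = 1 / 3.111 = 0.321.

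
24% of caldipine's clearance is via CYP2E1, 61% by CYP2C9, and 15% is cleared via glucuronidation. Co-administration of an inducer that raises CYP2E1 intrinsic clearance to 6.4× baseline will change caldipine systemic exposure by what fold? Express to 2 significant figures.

The CYP2E1 pathway (24% of clearance) rises to 6.4× activity: 0.24 × 6.4 = 1.536.
CYP2C9 (61%) and the residual 15% are unaffected.
New clearance relative to baseline: 1.536 + 0.61 + 0.15 = 2.296.
Systemic exposure ratio = CL_old/CL_new = 1 / 2.296 = 0.44.

0.44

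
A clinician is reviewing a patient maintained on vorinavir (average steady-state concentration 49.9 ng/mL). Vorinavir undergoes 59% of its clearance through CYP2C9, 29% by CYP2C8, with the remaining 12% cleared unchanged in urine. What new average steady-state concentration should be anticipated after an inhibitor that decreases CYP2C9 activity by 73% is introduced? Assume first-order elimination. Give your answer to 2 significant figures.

The CYP2C9 pathway (59% of clearance) falls to 0.27× activity: 0.59 × 0.27 = 0.1593.
CYP2C8 (29%) and the residual 12% are unaffected.
CL_new/CL_old = 0.1593 + 0.29 + 0.12 = 0.5693.
Average steady-state concentration ∝ 1/CL, so new value = 49.9 / 0.5693 = 88 ng/mL.

88 ng/mL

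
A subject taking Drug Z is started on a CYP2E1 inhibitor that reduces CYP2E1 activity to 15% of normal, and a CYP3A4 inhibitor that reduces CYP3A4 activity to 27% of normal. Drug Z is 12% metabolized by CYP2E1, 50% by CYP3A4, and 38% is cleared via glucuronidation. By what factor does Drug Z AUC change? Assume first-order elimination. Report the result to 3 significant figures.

1.88

The CYP2E1 pathway (12% of clearance) is reduced to 0.15× activity: 0.12 × 0.15 = 0.018.
The CYP3A4 pathway (50% of clearance) drops to 0.27× activity: 0.5 × 0.27 = 0.135.
Non-CYP routes (38%) are unchanged.
CL_new/CL_old = 0.018 + 0.135 + 0.38 = 0.533.
Because AUC varies inversely with clearance, the combined effect is 1 / 0.533 = 1.88.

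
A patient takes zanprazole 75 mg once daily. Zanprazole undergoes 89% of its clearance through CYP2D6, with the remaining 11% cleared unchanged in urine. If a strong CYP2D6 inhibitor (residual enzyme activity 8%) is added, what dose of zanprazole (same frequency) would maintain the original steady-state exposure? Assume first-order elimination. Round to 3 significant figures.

13.6 mg

CYP2D6: 0.89 × 0.08 = 0.0712
Other: 0.11 (unchanged)
Relative clearance = 0.0712 + 0.11 = 0.1812.
Exposure is unchanged when dose changes in proportion to clearance. New dose = 75 mg × 0.1812 = 13.6 mg.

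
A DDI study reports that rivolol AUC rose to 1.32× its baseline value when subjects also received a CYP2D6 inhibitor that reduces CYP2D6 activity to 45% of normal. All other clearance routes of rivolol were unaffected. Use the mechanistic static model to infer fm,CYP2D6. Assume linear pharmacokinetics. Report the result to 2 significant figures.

0.44

CL'/CL = 1 / 1.32 = 0.7576
0.45·fm + (1 − fm) = 0.7576
fm = (0.7576 − 1) / (0.45 − 1) = 0.44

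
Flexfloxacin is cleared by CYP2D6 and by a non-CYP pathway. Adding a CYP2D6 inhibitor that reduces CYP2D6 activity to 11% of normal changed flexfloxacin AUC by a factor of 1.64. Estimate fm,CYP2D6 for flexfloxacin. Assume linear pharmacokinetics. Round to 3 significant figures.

Let x = fm,CYP2D6. Because AUC ∝ 1/CL, relative clearance fell to 1/1.64 = 0.6098.
Setting x·0.11 + (1 − x) = 0.6098 and solving: x = (0.6098 − 1)/(0.11 − 1) = 0.438.

0.438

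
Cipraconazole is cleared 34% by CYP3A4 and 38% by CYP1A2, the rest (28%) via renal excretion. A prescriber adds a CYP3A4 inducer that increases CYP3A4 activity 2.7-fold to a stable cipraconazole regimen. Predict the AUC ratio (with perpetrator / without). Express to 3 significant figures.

The CYP3A4 pathway (34% of clearance) rises to 2.7× activity: 0.34 × 2.7 = 0.918.
CYP1A2 (38%) and the residual 28% are unaffected.
CL_new/CL_old = 0.918 + 0.38 + 0.28 = 1.578.
Since AUC ∝ 1/CL, the ratio is 1 / 1.578 = 0.634.

0.634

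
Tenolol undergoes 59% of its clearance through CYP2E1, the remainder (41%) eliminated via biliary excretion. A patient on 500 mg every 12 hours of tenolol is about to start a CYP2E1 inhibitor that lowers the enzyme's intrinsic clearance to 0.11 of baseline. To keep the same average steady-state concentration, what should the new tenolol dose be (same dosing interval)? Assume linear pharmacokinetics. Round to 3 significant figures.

237 mg

The CYP2E1 pathway (59% of clearance) drops to 0.11× activity: 0.59 × 0.11 = 0.0649.
Non-CYP routes (41%) are unchanged.
New clearance relative to baseline: 0.0649 + 0.41 = 0.4749.
Exposure is unchanged when dose changes in proportion to clearance. New dose = 500 mg × 0.4749 = 237 mg.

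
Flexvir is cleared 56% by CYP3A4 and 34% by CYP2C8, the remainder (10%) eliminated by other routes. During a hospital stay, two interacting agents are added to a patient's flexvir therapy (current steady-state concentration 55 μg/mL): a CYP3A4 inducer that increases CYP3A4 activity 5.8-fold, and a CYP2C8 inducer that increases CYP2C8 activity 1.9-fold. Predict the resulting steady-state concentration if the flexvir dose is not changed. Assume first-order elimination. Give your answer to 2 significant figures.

14 μg/mL

The CYP3A4 pathway (56% of clearance) increases to 5.8× activity: 0.56 × 5.8 = 3.248.
The CYP2C8 pathway (34% of clearance) increases to 1.9× activity: 0.34 × 1.9 = 0.646.
Non-CYP routes (10%) are unchanged.
New clearance relative to baseline: 3.248 + 0.646 + 0.1 = 3.994.
Dividing the baseline by the relative clearance: 55 / 3.994 = 14 μg/mL.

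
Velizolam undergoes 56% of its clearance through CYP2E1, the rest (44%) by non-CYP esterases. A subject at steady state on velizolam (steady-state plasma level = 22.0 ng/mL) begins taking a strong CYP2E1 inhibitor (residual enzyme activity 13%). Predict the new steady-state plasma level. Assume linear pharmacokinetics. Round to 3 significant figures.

42.9 ng/mL

The CYP2E1 pathway (56% of clearance) drops to 0.13× activity: 0.56 × 0.13 = 0.0728.
The remaining 44% of clearance is unaffected.
Relative clearance = 0.0728 + 0.44 = 0.5128.
Steady-state plasma level ∝ 1/CL, so new value = 22.0 / 0.5128 = 42.9 ng/mL.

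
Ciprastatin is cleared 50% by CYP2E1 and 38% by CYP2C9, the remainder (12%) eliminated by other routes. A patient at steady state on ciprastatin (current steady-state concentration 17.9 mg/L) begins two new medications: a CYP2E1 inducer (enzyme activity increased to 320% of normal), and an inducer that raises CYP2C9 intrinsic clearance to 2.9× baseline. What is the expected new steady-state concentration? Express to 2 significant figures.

6.3 mg/L

The CYP2E1 pathway (50% of clearance) increases to 3.2× activity: 0.5 × 3.2 = 1.6.
The CYP2C9 pathway (38% of clearance) rises to 2.9× activity: 0.38 × 2.9 = 1.102.
The remaining 12% of clearance is unaffected.
CL_new/CL_old = 1.6 + 1.102 + 0.12 = 2.822.
Dividing the baseline by the relative clearance: 17.9 / 2.822 = 6.3 mg/L.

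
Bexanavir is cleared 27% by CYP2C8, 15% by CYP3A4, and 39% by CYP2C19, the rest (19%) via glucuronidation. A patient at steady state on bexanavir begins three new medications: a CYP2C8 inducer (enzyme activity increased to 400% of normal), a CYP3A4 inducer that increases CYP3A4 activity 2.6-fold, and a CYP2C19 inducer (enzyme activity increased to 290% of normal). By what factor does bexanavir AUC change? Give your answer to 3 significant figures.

0.358

CYP2C8: 0.27 × 4 = 1.08
CYP3A4: 0.15 × 2.6 = 0.39
CYP2C19: 0.39 × 2.9 = 1.131
Other: 0.19 (unchanged)
Relative clearance = 1.08 + 0.39 + 1.131 + 0.19 = 2.791.
AUC ∝ 1/CL: fold-change = 1 / 2.791 = 0.358.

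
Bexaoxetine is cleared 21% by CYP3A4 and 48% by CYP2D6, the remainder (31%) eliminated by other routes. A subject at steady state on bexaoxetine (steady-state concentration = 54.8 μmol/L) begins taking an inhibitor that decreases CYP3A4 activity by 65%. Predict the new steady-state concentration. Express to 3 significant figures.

The CYP3A4 pathway (21% of clearance) drops to 0.35× activity: 0.21 × 0.35 = 0.0735.
CYP2D6 (48%) and the residual 31% are unaffected.
New clearance relative to baseline: 0.0735 + 0.48 + 0.31 = 0.8635.
Steady-state concentration ∝ 1/CL, so new value = 54.8 / 0.8635 = 63.5 μmol/L.

63.5 μmol/L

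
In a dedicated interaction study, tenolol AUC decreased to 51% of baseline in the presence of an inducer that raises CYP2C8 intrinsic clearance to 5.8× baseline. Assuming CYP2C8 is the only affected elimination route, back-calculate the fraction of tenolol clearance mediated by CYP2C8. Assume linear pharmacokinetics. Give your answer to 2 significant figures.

0.20

Let x = fm,CYP2C8. Because AUC ∝ 1/CL, relative clearance rose to 1/0.510 = 1.961.
Only the CYP2C8 route changed, so 1.961 = x·5.8 + (1 − x), giving x = 0.20.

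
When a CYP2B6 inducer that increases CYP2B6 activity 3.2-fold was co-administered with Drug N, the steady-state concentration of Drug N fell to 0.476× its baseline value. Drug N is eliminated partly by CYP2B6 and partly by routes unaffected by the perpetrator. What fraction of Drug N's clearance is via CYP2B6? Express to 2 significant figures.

Call the CYP2B6 fraction fm. After the interaction, CL_new/CL_old = fm × 3.2 + (1 − fm).
Steady-state concentration ratio = 1 / (new CL fraction), so new CL fraction = 1 / 0.476 = 2.101.
fm × 3.2 + 1 − fm = 2.101  ⇒  fm × (3.2 − 1) = 1.101  ⇒  fm = 0.50.

0.50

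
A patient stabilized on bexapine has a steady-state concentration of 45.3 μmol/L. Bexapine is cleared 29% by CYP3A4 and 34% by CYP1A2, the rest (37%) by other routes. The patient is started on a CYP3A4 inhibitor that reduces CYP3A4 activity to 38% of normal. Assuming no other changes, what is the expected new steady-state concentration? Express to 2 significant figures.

55 μmol/L

The CYP3A4 pathway (29% of clearance) drops to 0.38× activity: 0.29 × 0.38 = 0.1102.
CYP1A2 (34%) and the residual 37% are unaffected.
Relative clearance = 0.1102 + 0.34 + 0.37 = 0.8202.
New steady-state concentration = baseline ÷ relative clearance = 45.3 / 0.8202 = 55 μmol/L.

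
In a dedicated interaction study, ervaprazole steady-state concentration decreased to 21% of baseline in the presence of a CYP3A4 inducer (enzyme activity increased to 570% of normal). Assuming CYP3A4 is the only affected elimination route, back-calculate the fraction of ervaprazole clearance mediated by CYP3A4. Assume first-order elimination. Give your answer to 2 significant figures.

0.80

Write x for the fraction cleared via CYP3A4. The observed steady-state concentration change means clearance rose to 1/0.210 = 4.762 of baseline.
Setting x·5.7 + (1 − x) = 4.762 and solving: x = (4.762 − 1)/(5.7 − 1) = 0.80.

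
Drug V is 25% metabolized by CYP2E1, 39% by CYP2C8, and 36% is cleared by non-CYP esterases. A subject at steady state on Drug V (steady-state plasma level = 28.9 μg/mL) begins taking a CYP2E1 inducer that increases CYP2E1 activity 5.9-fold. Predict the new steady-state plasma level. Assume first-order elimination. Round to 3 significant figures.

The CYP2E1 pathway (25% of clearance) is boosted to 5.9× activity: 0.25 × 5.9 = 1.475.
CYP2C8 (39%) and the residual 36% are unaffected.
CL_new/CL_old = 1.475 + 0.39 + 0.36 = 2.225.
With dosing unchanged, steady-state plasma level scales as 1/CL: 28.9 / 2.225 = 13.0 μg/mL.

13.0 μg/mL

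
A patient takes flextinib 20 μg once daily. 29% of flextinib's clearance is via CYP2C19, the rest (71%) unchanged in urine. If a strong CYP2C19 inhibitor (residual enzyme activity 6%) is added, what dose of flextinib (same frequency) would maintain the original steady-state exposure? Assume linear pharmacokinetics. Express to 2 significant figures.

CYP2C19: 0.29 × 0.06 = 0.0174
Other: 0.71 (unchanged)
New clearance relative to baseline: 0.0174 + 0.71 = 0.7274.
Css,avg = (dose rate)/CL, so holding Css fixed requires dose ∝ CL: 20 × 0.7274 = 15 μg.

15 μg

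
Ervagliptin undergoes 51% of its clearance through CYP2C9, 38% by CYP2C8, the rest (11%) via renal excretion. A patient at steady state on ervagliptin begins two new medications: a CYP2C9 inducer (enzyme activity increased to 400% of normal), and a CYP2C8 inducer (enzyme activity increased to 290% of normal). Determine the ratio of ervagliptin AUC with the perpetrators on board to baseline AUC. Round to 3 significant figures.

The CYP2C9 pathway (51% of clearance) rises to 4× activity: 0.51 × 4 = 2.04.
The CYP2C8 pathway (38% of clearance) increases to 2.9× activity: 0.38 × 2.9 = 1.102.
The remaining 11% of clearance is unaffected.
New clearance relative to baseline: 2.04 + 1.102 + 0.11 = 3.252.
Net AUC ratio = 1 / 3.252 = 0.308.

0.308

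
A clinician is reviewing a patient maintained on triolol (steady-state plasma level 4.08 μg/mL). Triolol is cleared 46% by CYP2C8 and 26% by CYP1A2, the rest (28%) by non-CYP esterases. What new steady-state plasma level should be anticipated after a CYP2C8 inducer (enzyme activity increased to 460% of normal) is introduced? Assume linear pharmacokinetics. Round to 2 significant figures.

The CYP2C8 pathway (46% of clearance) rises to 4.6× activity: 0.46 × 4.6 = 2.116.
CYP1A2 (26%) and the residual 28% are unaffected.
New clearance relative to baseline: 2.116 + 0.26 + 0.28 = 2.656.
Steady-state plasma level ∝ 1/CL, so new value = 4.08 / 2.656 = 1.5 μg/mL.

1.5 μg/mL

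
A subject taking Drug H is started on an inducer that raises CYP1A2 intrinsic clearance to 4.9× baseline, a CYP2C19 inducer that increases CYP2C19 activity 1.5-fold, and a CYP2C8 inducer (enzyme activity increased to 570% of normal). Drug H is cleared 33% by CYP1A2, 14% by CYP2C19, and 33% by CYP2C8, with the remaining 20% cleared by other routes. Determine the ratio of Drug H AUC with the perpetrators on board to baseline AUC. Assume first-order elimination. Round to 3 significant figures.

0.256

The CYP1A2 pathway (33% of clearance) is boosted to 4.9× activity: 0.33 × 4.9 = 1.617.
The CYP2C19 pathway (14% of clearance) rises to 1.5× activity: 0.14 × 1.5 = 0.21.
The CYP2C8 pathway (33% of clearance) rises to 5.7× activity: 0.33 × 5.7 = 1.881.
Non-CYP routes (20%) are unchanged.
CL_new/CL_old = 1.617 + 0.21 + 1.881 + 0.2 = 3.908.
Because AUC varies inversely with clearance, the combined effect is 1 / 3.908 = 0.256.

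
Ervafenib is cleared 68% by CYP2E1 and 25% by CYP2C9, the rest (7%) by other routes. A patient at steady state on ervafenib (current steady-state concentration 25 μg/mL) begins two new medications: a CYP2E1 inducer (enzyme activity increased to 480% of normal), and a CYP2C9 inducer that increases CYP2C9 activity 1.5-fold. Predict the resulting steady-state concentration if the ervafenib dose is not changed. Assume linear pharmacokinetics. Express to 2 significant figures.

6.7 μg/mL

CYP2E1: 0.68 × 4.8 = 3.264
CYP2C9: 0.25 × 1.5 = 0.375
Other: 0.07 (unchanged)
New clearance relative to baseline: 3.264 + 0.375 + 0.07 = 3.709.
Dividing the baseline by the relative clearance: 25 / 3.709 = 6.7 μg/mL.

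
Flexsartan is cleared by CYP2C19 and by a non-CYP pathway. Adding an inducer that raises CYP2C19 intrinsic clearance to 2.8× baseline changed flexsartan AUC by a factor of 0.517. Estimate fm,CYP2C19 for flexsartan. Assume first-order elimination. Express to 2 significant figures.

0.52

CL'/CL = 1 / 0.517 = 1.934
2.8·fm + (1 − fm) = 1.934
fm = (1.934 − 1) / (2.8 − 1) = 0.52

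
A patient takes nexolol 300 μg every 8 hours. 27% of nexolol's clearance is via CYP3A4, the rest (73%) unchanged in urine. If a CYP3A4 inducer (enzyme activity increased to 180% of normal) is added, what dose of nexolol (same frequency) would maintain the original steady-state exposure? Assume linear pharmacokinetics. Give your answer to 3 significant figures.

365 μg

The CYP3A4 pathway (27% of clearance) increases to 1.8× activity: 0.27 × 1.8 = 0.486.
Non-CYP routes (73%) are unchanged.
New clearance relative to baseline: 0.486 + 0.73 = 1.216.
Css,avg = (dose rate)/CL, so holding Css fixed requires dose ∝ CL: 300 × 1.216 = 365 μg.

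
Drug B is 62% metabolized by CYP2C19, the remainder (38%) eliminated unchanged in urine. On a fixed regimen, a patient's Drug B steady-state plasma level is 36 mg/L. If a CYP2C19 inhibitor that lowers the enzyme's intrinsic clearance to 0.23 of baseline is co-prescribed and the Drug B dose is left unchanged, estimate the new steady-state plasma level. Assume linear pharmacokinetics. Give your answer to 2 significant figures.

69 mg/L

The CYP2C19 pathway (62% of clearance) drops to 0.23× activity: 0.62 × 0.23 = 0.1426.
The remaining 38% of clearance is unaffected.
Relative clearance = 0.1426 + 0.38 = 0.5226.
With dosing unchanged, steady-state plasma level scales as 1/CL: 36 / 0.5226 = 69 mg/L.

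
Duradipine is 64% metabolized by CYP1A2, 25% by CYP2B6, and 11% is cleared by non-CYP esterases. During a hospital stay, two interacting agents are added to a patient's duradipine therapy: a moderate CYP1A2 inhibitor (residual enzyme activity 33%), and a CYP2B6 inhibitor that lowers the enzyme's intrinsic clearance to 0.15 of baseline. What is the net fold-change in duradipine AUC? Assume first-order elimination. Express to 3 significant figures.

2.79

The CYP1A2 pathway (64% of clearance) is reduced to 0.33× activity: 0.64 × 0.33 = 0.2112.
The CYP2B6 pathway (25% of clearance) drops to 0.15× activity: 0.25 × 0.15 = 0.0375.
The remaining 11% of clearance is unaffected.
New clearance relative to baseline: 0.2112 + 0.0375 + 0.11 = 0.3587.
Net AUC ratio = 1 / 0.3587 = 2.79.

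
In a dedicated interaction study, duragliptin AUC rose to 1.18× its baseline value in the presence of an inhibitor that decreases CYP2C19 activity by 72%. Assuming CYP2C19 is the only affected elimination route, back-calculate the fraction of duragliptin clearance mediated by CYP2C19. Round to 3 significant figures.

Call the CYP2C19 fraction fm. After the interaction, CL_new/CL_old = fm × 0.28 + (1 − fm).
AUC ratio = 1 / (new CL fraction), so new CL fraction = 1 / 1.18 = 0.8475.
fm × 0.28 + 1 − fm = 0.8475  ⇒  fm × (0.28 − 1) = −0.1525  ⇒  fm = 0.212.

0.212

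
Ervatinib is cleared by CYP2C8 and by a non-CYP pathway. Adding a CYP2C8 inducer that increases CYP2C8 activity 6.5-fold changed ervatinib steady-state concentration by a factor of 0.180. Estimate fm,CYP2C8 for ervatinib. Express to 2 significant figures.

0.83

Write x for the fraction cleared via CYP2C8. The observed steady-state concentration change means clearance rose to 1/0.180 = 5.556 of baseline.
Only the CYP2C8 route changed, so 5.556 = x·6.5 + (1 − x), giving x = 0.83.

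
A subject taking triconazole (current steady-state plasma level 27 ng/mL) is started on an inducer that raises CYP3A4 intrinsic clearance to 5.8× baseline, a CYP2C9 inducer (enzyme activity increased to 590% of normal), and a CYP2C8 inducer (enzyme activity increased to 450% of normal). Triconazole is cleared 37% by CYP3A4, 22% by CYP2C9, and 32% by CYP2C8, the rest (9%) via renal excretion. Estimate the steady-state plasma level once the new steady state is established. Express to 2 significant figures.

5.4 ng/mL

The CYP3A4 pathway (37% of clearance) is boosted to 5.8× activity: 0.37 × 5.8 = 2.146.
The CYP2C9 pathway (22% of clearance) rises to 5.9× activity: 0.22 × 5.9 = 1.298.
The CYP2C8 pathway (32% of clearance) rises to 4.5× activity: 0.32 × 4.5 = 1.44.
Non-CYP routes (9%) are unchanged.
Relative clearance = 2.146 + 1.298 + 1.44 + 0.09 = 4.974.
New steady-state plasma level = 27 / 4.974 = 5.4 ng/mL (concentration scales inversely with clearance).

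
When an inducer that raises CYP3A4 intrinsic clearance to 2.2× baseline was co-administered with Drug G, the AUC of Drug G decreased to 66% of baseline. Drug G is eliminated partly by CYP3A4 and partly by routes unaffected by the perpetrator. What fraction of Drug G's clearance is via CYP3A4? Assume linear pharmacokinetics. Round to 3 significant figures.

0.429

Call the CYP3A4 fraction fm. After the interaction, CL_new/CL_old = fm × 2.2 + (1 − fm).
AUC ratio = 1 / (new CL fraction), so new CL fraction = 1 / 0.660 = 1.515.
fm × 2.2 + 1 − fm = 1.515  ⇒  fm × (2.2 − 1) = 0.5152  ⇒  fm = 0.429.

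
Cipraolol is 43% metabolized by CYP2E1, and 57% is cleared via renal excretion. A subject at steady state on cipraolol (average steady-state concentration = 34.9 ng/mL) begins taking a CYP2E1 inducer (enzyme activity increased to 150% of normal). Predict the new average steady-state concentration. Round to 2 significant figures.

29 ng/mL

CYP2E1: 0.43 × 1.5 = 0.645
Other: 0.57 (unchanged)
CL_new/CL_old = 0.645 + 0.57 = 1.215.
Average steady-state concentration ∝ 1/CL, so new value = 34.9 / 1.215 = 29 ng/mL.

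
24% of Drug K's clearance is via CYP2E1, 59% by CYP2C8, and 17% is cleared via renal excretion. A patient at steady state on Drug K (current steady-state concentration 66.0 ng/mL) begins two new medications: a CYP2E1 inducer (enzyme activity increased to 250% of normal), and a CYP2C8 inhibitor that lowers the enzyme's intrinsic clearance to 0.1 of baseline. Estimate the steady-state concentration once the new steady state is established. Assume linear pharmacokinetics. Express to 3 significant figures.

The CYP2E1 pathway (24% of clearance) rises to 2.5× activity: 0.24 × 2.5 = 0.6.
The CYP2C8 pathway (59% of clearance) drops to 0.1× activity: 0.59 × 0.1 = 0.059.
Non-CYP routes (17%) are unchanged.
Relative clearance = 0.6 + 0.059 + 0.17 = 0.829.
New steady-state concentration = 66.0 / 0.829 = 79.6 ng/mL (concentration scales inversely with clearance).

79.6 ng/mL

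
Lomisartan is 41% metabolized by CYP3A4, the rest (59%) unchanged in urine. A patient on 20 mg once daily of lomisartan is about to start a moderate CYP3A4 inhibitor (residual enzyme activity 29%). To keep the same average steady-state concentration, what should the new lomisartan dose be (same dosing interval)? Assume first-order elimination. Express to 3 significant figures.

The CYP3A4 pathway (41% of clearance) drops to 0.29× activity: 0.41 × 0.29 = 0.1189.
The remaining 59% of clearance is unaffected.
CL_new/CL_old = 0.1189 + 0.59 = 0.7089.
To maintain the same steady-state level, dose must scale with clearance: new dose = 20 × 0.7089 = 14.2 mg.

14.2 mg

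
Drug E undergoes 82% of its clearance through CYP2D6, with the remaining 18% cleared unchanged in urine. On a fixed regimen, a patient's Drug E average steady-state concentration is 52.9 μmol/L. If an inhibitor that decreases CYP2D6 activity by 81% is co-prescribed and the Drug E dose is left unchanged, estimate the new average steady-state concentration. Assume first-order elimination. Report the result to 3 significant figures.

The CYP2D6 pathway (82% of clearance) is reduced to 0.19× activity: 0.82 × 0.19 = 0.1558.
Non-CYP routes (18%) are unchanged.
Relative clearance = 0.1558 + 0.18 = 0.3358.
With dosing unchanged, average steady-state concentration scales as 1/CL: 52.9 / 0.3358 = 158 μmol/L.

158 μmol/L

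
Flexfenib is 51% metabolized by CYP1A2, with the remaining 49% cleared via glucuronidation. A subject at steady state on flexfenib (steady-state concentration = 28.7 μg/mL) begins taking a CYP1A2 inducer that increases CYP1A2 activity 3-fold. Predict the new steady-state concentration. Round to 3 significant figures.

The CYP1A2 pathway (51% of clearance) is boosted to 3× activity: 0.51 × 3 = 1.53.
Non-CYP routes (49%) are unchanged.
New clearance relative to baseline: 1.53 + 0.49 = 2.02.
New steady-state concentration = baseline ÷ relative clearance = 28.7 / 2.02 = 14.2 μg/mL.

14.2 μg/mL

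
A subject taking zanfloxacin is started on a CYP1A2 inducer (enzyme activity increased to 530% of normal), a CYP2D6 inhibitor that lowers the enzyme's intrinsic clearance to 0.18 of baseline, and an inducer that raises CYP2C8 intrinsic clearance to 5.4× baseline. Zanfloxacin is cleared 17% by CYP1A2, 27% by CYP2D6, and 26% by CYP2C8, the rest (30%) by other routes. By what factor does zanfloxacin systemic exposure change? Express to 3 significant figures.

0.377

The CYP1A2 pathway (17% of clearance) is boosted to 5.3× activity: 0.17 × 5.3 = 0.901.
The CYP2D6 pathway (27% of clearance) drops to 0.18× activity: 0.27 × 0.18 = 0.0486.
The CYP2C8 pathway (26% of clearance) rises to 5.4× activity: 0.26 × 5.4 = 1.404.
Non-CYP routes (30%) are unchanged.
CL_new/CL_old = 0.901 + 0.0486 + 1.404 + 0.3 = 2.6536.
Because systemic exposure varies inversely with clearance, the combined effect is 1 / 2.6536 = 0.377.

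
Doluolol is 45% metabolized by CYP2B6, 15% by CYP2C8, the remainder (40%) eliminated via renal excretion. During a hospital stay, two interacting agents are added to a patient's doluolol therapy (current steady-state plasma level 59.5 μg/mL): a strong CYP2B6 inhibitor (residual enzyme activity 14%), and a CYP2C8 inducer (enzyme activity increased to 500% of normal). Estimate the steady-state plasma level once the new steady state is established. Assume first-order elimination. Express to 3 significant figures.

49.1 μg/mL

The CYP2B6 pathway (45% of clearance) is reduced to 0.14× activity: 0.45 × 0.14 = 0.063.
The CYP2C8 pathway (15% of clearance) rises to 5× activity: 0.15 × 5 = 0.75.
The remaining 40% of clearance is unaffected.
CL_new/CL_old = 0.063 + 0.75 + 0.4 = 1.213.
Dividing the baseline by the relative clearance: 59.5 / 1.213 = 49.1 μg/mL.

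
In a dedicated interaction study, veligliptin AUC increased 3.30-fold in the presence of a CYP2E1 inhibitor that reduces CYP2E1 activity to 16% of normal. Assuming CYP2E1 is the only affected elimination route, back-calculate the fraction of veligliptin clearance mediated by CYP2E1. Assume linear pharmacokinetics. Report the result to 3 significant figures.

CL'/CL = 1 / 3.30 = 0.303
0.16·fm + (1 − fm) = 0.303
fm = (0.303 − 1) / (0.16 − 1) = 0.830

0.830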